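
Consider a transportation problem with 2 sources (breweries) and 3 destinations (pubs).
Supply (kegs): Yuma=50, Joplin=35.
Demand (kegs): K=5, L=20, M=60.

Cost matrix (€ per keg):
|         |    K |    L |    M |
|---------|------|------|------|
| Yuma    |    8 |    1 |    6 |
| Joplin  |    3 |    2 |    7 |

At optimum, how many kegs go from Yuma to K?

Optimal shipments:
  Yuma–L: 20 × €1 = €20
  Yuma–M: 30 × €6 = €180
  Joplin–K: 5 × €3 = €15
  Joplin–M: 30 × €7 = €210
Total cost = €425.
The route Yuma→K is not used.

0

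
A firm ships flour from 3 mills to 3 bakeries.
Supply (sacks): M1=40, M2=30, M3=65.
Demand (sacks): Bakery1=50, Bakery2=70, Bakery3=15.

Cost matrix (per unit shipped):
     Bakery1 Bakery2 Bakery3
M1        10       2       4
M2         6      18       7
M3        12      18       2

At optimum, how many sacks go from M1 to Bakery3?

Optimal shipments:
  M1–Bakery2: 40 × 2 = 80
  M2–Bakery1: 30 × 6 = 180
  M3–Bakery1: 20 × 12 = 240
  M3–Bakery2: 30 × 18 = 540
  M3–Bakery3: 15 × 2 = 30
Total cost = 1070.
The route M1→Bakery3 is not used.

0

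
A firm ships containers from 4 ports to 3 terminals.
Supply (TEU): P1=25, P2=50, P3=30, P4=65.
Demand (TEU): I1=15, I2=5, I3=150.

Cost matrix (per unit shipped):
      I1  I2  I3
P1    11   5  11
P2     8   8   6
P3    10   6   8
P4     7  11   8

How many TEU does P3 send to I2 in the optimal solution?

0

Solving gives:
  P1 to I2: 5 × 5 = 25
  P1 to I3: 20 × 11 = 220
  P2 to I3: 50 × 6 = 300
  P3 to I3: 30 × 8 = 240
  P4 to I1: 15 × 7 = 105
  P4 to I3: 50 × 8 = 400
Total cost = 1290.
The route P3→I2 is not used.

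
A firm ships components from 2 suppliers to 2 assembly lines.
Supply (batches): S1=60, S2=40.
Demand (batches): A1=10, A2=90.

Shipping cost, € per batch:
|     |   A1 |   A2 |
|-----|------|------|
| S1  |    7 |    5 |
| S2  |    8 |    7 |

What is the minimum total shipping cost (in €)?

590

A cheapest plan:
  S1–A2: 60 × €5 = €300
  S2–A1: 10 × €8 = €80
  S2–A2: 30 × €7 = €210
Total = 300 + 80 + 210 = €590.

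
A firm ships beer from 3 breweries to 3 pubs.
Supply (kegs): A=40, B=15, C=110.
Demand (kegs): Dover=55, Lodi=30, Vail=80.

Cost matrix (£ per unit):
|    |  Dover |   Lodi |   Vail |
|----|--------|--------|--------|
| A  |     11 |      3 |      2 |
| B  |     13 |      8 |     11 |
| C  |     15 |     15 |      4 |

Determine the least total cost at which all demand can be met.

1165

Optimal allocation:
  A to Dover: 10 × £11 = £110
  A to Lodi: 30 × £3 = £90
  B to Dover: 15 × £13 = £195
  C to Dover: 30 × £15 = £450
  C to Vail: 80 × £4 = £320
Total = 110 + 90 + 195 + 450 + 320 = £1165.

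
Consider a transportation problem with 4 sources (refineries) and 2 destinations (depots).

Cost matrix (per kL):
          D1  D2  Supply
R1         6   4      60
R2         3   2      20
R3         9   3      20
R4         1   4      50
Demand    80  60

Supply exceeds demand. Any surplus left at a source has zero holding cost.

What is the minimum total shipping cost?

A cheapest plan:
  R1→D1: 10 kL
  R1→D2: 40 kL
  R2→D1: 20 kL
  R3→D2: 20 kL
  R4→D1: 50 kL
Total cost = 390.

390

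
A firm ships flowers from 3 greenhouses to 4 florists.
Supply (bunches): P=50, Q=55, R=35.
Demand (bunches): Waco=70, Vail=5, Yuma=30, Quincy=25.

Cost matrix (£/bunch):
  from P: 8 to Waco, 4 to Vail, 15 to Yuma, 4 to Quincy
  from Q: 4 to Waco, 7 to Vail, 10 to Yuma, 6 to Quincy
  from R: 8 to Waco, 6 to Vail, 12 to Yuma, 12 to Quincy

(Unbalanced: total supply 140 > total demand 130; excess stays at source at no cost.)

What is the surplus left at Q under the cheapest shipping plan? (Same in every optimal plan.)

0

Minimum-cost shipments:
  P to Waco: 10 bunches
  P to Vail: 5 bunches
  P to Quincy: 25 bunches
  Q to Waco: 55 bunches
  R to Waco: 5 bunches
  R to Yuma: 30 bunches
Total cost = £820.
Q ships 55 of its 55, leaving 0.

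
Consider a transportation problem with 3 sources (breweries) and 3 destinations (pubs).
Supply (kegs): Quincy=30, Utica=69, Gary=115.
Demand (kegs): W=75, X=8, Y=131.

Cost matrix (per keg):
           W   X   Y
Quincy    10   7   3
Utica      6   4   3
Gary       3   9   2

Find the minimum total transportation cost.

One minimum-cost allocation:
  Quincy to Y: 30 × 3 = 90
  Utica to X: 8 × 4 = 32
  Utica to Y: 61 × 3 = 183
  Gary to W: 75 × 3 = 225
  Gary to Y: 40 × 2 = 80
Total = 90 + 32 + 183 + 225 + 80 = 610.
(Supply check: Quincy ships 30; Utica ships 69; Gary ships 115.)

610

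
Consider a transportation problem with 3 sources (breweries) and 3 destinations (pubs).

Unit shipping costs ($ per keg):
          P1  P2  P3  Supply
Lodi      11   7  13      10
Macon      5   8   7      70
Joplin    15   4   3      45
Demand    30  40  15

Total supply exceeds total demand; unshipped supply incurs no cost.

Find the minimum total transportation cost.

An optimal shipping plan:
  Lodi–P2: 10 × $7 = $70
  Macon–P1: 30 × $5 = $150
  Joplin–P2: 30 × $4 = $120
  Joplin–P3: 15 × $3 = $45
Total = 70 + 150 + 120 + 45 = $385.

385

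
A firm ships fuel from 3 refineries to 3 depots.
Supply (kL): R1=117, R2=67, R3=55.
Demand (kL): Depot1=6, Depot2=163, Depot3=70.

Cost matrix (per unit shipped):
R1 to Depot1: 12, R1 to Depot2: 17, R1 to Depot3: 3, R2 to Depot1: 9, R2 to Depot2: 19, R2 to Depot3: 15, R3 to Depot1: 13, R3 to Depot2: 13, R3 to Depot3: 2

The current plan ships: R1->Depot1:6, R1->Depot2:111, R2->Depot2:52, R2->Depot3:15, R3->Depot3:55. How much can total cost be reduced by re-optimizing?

Current plan cost = 6·12 + 111·17 + 52·19 + 15·15 + 55·2 = 3282.
Optimal plan:
  R1→Depot2: 47 × 17 = 799
  R1→Depot3: 70 × 3 = 210
  R2→Depot1: 6 × 9 = 54
  R2→Depot2: 61 × 19 = 1159
  R3→Depot2: 55 × 13 = 715
Optimal cost = 2937.
Saving = 3282 − 2937 = 345.

345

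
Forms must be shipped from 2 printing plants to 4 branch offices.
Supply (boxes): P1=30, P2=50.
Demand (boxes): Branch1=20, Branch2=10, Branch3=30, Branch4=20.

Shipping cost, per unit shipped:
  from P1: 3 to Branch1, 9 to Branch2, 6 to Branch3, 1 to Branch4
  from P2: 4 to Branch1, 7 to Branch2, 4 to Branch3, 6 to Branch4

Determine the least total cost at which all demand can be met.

280

Optimal allocation:
  P1–Branch1: 10 boxes
  P1–Branch4: 20 boxes
  P2–Branch1: 10 boxes
  P2–Branch2: 10 boxes
  P2–Branch3: 30 boxes
Total cost = 280.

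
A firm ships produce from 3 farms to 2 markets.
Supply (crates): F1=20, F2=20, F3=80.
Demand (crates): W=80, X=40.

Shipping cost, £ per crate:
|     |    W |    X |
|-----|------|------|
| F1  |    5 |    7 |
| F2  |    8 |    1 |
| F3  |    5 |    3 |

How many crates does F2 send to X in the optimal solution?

Optimal shipments:
  F1 to W: 20 × £5 = £100
  F2 to X: 20 × £1 = £20
  F3 to W: 60 × £5 = £300
  F3 to X: 20 × £3 = £60
Total cost = £480.
So F2→X carries 20 crates.

20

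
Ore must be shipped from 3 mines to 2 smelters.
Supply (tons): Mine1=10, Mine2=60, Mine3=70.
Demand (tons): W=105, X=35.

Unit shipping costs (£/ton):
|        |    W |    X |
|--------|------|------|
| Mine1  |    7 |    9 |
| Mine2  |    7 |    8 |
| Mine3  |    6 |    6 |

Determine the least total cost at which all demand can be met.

910

One minimum-cost allocation:
  Mine1->W: 10 × £7 = £70
  Mine2->W: 60 × £7 = £420
  Mine3->W: 35 × £6 = £210
  Mine3->X: 35 × £6 = £210
Total = 70 + 420 + 210 + 210 = £910.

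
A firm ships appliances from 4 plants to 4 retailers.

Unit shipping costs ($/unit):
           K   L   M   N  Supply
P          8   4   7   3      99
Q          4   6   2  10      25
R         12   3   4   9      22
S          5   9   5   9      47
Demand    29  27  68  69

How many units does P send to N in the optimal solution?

The minimum-cost plan:
  P to L: 27 × $4 = $108
  P to M: 3 × $7 = $21
  P to N: 69 × $3 = $207
  Q to M: 25 × $2 = $50
  R to M: 22 × $4 = $88
  S to K: 29 × $5 = $145
  S to M: 18 × $5 = $90
Total cost = $709.
So P→N carries 69 units.

69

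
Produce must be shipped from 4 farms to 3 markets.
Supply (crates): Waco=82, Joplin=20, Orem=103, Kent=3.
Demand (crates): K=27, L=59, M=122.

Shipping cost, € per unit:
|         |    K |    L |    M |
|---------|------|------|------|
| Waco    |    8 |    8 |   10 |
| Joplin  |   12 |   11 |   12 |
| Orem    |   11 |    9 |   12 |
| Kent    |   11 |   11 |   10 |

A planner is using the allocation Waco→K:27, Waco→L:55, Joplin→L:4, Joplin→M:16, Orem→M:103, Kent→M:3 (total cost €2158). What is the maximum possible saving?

63

Current plan cost = 27·8 + 55·8 + 4·11 + 16·12 + 103·12 + 3·10 = €2158.
Optimal plan:
  Waco->K: 27 × €8 = €216
  Waco->M: 55 × €10 = €550
  Joplin->M: 20 × €12 = €240
  Orem->L: 59 × €9 = €531
  Orem->M: 44 × €12 = €528
  Kent->M: 3 × €10 = €30
Optimal cost = €2095.
Saving = 2158 − 2095 = €63.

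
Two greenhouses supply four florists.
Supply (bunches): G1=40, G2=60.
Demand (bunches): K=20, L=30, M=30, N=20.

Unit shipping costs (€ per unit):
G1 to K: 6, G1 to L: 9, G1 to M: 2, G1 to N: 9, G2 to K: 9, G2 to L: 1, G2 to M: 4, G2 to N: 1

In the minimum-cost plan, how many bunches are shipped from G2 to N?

20

The minimum-cost plan:
  G1→K: 20 bunches
  G1→M: 20 bunches
  G2→L: 30 bunches
  G2→M: 10 bunches
  G2→N: 20 bunches
Total cost = €250.
So G2→N carries 20 bunches.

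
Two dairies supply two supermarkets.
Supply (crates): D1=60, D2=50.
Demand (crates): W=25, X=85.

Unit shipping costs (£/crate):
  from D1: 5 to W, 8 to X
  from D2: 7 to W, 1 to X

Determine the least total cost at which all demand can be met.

455

Optimal allocation:
  D1->W: 25 × £5 = £125
  D1->X: 35 × £8 = £280
  D2->X: 50 × £1 = £50
Total = 125 + 280 + 50 = £455.
(Supply check: D1 ships 60; D2 ships 50.)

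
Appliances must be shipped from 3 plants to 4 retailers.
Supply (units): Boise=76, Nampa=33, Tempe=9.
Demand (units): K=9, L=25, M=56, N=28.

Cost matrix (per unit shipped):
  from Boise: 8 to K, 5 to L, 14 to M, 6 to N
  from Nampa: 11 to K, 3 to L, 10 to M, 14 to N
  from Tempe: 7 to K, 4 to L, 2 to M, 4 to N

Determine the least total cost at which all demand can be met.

One minimum-cost allocation:
  Boise->K: 9 units
  Boise->L: 25 units
  Boise->M: 14 units
  Boise->N: 28 units
  Nampa->M: 33 units
  Tempe->M: 9 units
Total cost = 909.

909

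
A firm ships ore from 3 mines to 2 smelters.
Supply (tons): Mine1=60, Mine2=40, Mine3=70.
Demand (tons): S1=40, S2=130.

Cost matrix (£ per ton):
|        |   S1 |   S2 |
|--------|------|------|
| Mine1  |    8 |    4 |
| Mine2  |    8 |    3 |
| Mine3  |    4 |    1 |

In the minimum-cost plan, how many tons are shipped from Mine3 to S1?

Solving gives:
  Mine1->S2: 60 × £4 = £240
  Mine2->S2: 40 × £3 = £120
  Mine3->S1: 40 × £4 = £160
  Mine3->S2: 30 × £1 = £30
Total cost = £550.
So Mine3→S1 carries 40 tons.

40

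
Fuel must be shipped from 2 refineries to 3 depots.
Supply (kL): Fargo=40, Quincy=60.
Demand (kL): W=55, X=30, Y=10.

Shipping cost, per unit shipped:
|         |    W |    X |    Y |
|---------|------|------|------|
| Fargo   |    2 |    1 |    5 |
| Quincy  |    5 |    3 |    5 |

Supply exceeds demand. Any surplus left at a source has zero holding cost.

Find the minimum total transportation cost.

295

A cheapest plan:
  Fargo→W: 40 × 2 = 80
  Quincy→W: 15 × 5 = 75
  Quincy→X: 30 × 3 = 90
  Quincy→Y: 10 × 5 = 50
Total = 80 + 75 + 90 + 50 = 295.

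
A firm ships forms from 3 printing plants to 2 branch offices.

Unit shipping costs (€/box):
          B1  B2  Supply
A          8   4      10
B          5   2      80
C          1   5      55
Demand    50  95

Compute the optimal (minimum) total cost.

A cheapest plan:
  A→B2: 10 × €4 = €40
  B→B2: 80 × €2 = €160
  C→B1: 50 × €1 = €50
  C→B2: 5 × €5 = €25
Total = 40 + 160 + 50 + 25 = €275.
(Supply check: A ships 10; B ships 80; C ships 55.)

275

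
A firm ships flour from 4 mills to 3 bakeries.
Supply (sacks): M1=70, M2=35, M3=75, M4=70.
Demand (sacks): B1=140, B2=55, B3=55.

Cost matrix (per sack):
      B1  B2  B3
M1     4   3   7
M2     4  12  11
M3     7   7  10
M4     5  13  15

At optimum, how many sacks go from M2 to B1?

The minimum-cost plan:
  M1–B2: 55 × 3 = 165
  M1–B3: 15 × 7 = 105
  M2–B1: 35 × 4 = 140
  M3–B1: 35 × 7 = 245
  M3–B3: 40 × 10 = 400
  M4–B1: 70 × 5 = 350
Total cost = 1405.
So M2→B1 carries 35 sacks.

35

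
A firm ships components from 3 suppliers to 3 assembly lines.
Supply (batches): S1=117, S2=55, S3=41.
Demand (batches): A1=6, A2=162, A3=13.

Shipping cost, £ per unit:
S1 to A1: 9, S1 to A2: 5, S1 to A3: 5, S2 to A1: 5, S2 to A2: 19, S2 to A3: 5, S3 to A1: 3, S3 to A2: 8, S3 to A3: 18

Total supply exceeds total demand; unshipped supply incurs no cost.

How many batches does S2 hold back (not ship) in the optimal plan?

32

Minimum-cost shipments:
  S1->A2: 117 × £5 = £585
  S2->A1: 6 × £5 = £30
  S2->A2: 4 × £19 = £76
  S2->A3: 13 × £5 = £65
  S3->A2: 41 × £8 = £328
Total cost = £1084.
S2 ships 23 of its 55, leaving 32.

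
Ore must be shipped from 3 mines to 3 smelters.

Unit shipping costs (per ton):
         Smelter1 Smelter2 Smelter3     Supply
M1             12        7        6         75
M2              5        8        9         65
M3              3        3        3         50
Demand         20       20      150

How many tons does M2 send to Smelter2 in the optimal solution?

20

Solving gives:
  M1–Smelter3: 75 tons
  M2–Smelter1: 20 tons
  M2–Smelter2: 20 tons
  M2–Smelter3: 25 tons
  M3–Smelter3: 50 tons
Total cost = 1085.
So M2→Smelter2 carries 20 tons.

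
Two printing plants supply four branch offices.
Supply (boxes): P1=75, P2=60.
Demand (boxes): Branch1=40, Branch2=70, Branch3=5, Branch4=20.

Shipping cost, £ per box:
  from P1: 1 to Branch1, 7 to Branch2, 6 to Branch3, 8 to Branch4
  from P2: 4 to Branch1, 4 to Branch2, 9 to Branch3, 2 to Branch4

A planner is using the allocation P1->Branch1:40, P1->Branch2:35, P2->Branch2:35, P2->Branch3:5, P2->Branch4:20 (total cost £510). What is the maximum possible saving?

Current plan cost = 40·1 + 35·7 + 35·4 + 5·9 + 20·2 = £510.
Optimal plan:
  P1→Branch1: 40 boxes
  P1→Branch2: 30 boxes
  P1→Branch3: 5 boxes
  P2→Branch2: 40 boxes
  P2→Branch4: 20 boxes
Optimal cost = £480.
Saving = 510 − 480 = £30.

30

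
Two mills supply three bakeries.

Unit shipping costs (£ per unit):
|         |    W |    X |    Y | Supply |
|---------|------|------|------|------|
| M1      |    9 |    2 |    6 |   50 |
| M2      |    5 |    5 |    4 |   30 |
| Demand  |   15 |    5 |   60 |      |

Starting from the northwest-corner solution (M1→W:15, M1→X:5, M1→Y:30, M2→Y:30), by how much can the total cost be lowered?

Current plan cost = 15·9 + 5·2 + 30·6 + 30·4 = £445.
Optimal plan:
  M1 to X: 5 × £2 = £10
  M1 to Y: 45 × £6 = £270
  M2 to W: 15 × £5 = £75
  M2 to Y: 15 × £4 = £60
Optimal cost = £415.
Saving = 445 − 415 = £30.

30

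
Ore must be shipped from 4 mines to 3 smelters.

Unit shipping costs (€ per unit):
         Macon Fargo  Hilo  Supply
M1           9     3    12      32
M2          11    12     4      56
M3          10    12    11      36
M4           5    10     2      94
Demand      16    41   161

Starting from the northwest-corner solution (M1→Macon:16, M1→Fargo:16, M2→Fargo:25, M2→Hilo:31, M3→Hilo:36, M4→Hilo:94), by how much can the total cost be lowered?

Current plan cost = 16·9 + 16·3 + 25·12 + 31·4 + 36·11 + 94·2 = €1200.
Optimal plan:
  M1 to Fargo: 32 × €3 = €96
  M2 to Hilo: 56 × €4 = €224
  M3 to Macon: 16 × €10 = €160
  M3 to Fargo: 9 × €12 = €108
  M3 to Hilo: 11 × €11 = €121
  M4 to Hilo: 94 × €2 = €188
Optimal cost = €897.
Saving = 1200 − 897 = €303.

303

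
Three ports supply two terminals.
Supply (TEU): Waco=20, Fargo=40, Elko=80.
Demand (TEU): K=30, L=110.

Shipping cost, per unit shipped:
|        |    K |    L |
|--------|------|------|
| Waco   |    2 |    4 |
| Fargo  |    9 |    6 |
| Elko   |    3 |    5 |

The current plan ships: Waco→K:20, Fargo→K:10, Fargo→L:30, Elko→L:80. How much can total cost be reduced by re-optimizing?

50

Current plan cost = 20·2 + 10·9 + 30·6 + 80·5 = 710.
Optimal plan:
  Waco to L: 20 × 4 = 80
  Fargo to L: 40 × 6 = 240
  Elko to K: 30 × 3 = 90
  Elko to L: 50 × 5 = 250
Optimal cost = 660.
Saving = 710 − 660 = 50.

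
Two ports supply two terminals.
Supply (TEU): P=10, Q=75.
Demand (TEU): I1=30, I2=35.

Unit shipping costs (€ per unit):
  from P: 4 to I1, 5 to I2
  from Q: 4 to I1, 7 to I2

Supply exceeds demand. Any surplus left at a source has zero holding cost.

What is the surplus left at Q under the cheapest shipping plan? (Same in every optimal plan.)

Minimum-cost shipments:
  P to I2: 10 × €5 = €50
  Q to I1: 30 × €4 = €120
  Q to I2: 25 × €7 = €175
Total cost = €345.
Q ships 55 of its 75, leaving 20.

20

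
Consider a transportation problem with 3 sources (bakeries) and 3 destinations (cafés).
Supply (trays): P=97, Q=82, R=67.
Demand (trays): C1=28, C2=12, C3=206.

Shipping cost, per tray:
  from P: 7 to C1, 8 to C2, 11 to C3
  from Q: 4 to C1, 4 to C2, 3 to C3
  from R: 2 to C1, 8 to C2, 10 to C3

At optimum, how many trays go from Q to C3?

The minimum-cost plan:
  P→C2: 12 × 8 = 96
  P→C3: 85 × 11 = 935
  Q→C3: 82 × 3 = 246
  R→C1: 28 × 2 = 56
  R→C3: 39 × 10 = 390
Total cost = 1723.
So Q→C3 carries 82 trays.

82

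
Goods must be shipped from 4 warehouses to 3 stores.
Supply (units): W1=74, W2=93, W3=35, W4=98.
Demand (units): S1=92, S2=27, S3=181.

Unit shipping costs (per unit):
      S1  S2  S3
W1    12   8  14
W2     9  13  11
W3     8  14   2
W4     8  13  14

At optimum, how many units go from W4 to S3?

The minimum-cost plan:
  W1 to S2: 27 × 8 = 216
  W1 to S3: 47 × 14 = 658
  W2 to S3: 93 × 11 = 1023
  W3 to S3: 35 × 2 = 70
  W4 to S1: 92 × 8 = 736
  W4 to S3: 6 × 14 = 84
Total cost = 2787.
So W4→S3 carries 6 units.

6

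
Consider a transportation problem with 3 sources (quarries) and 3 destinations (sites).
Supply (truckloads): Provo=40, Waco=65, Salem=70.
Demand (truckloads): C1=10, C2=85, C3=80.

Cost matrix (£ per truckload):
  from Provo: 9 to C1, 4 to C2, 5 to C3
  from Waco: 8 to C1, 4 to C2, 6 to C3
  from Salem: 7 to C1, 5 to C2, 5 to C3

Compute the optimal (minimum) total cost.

One minimum-cost allocation:
  Provo->C2: 20 × £4 = £80
  Provo->C3: 20 × £5 = £100
  Waco->C2: 65 × £4 = £260
  Salem->C1: 10 × £7 = £70
  Salem->C3: 60 × £5 = £300
Total = 80 + 100 + 260 + 70 + 300 = £810.
(Supply check: Provo ships 40; Waco ships 65; Salem ships 70.)

810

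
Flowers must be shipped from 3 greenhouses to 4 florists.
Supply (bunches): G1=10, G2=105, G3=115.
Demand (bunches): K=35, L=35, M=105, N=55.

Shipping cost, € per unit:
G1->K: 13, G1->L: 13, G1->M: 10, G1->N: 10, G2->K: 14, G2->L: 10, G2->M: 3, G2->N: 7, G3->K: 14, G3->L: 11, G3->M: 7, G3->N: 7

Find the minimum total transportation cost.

1565

A cheapest plan:
  G1 to K: 10 bunches
  G2 to M: 105 bunches
  G3 to K: 25 bunches
  G3 to L: 35 bunches
  G3 to N: 55 bunches
Total cost = €1565.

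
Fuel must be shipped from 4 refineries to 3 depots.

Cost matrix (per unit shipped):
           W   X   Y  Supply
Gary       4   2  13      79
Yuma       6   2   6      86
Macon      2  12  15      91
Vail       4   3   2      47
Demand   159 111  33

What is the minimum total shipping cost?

One minimum-cost allocation:
  Gary–W: 54 kL
  Gary–X: 25 kL
  Yuma–X: 86 kL
  Macon–W: 91 kL
  Vail–W: 14 kL
  Vail–Y: 33 kL
Total cost = 742.

742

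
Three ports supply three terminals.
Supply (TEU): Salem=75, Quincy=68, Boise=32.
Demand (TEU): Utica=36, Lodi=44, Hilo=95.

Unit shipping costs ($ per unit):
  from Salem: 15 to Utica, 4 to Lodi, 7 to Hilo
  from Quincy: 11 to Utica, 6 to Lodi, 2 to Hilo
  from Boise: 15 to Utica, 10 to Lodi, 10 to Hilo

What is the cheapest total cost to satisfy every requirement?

An optimal shipping plan:
  Salem–Utica: 4 × $15 = $60
  Salem–Lodi: 44 × $4 = $176
  Salem–Hilo: 27 × $7 = $189
  Quincy–Hilo: 68 × $2 = $136
  Boise–Utica: 32 × $15 = $480
Total = 60 + 176 + 189 + 136 + 480 = $1041.

1041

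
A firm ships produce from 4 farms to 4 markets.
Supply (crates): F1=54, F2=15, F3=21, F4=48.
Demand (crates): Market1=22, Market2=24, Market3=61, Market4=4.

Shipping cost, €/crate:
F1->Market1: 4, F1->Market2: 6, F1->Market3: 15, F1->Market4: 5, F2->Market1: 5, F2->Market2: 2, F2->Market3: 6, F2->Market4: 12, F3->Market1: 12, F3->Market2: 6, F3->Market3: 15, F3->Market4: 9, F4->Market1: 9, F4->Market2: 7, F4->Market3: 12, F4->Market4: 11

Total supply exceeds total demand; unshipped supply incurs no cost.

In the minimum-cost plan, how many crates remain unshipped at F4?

2

Minimum-cost shipments:
  F1->Market1: 22 × €4 = €88
  F1->Market2: 24 × €6 = €144
  F1->Market4: 4 × €5 = €20
  F2->Market3: 15 × €6 = €90
  F4->Market3: 46 × €12 = €552
Total cost = €894.
F4 ships 46 of its 48, leaving 2.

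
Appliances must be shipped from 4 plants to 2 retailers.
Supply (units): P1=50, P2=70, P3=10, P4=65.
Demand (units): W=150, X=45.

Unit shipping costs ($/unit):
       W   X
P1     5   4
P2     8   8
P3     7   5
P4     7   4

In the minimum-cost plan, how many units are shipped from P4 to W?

20

The minimum-cost plan:
  P1->W: 50 × $5 = $250
  P2->W: 70 × $8 = $560
  P3->W: 10 × $7 = $70
  P4->W: 20 × $7 = $140
  P4->X: 45 × $4 = $180
Total cost = $1200.
So P4→W carries 20 units.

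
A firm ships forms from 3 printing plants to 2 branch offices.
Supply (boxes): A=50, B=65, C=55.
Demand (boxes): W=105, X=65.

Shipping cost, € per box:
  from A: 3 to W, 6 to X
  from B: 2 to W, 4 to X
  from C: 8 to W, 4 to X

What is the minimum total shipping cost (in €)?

One minimum-cost allocation:
  A->W: 50 × €3 = €150
  B->W: 55 × €2 = €110
  B->X: 10 × €4 = €40
  C->X: 55 × €4 = €220
Total = 150 + 110 + 40 + 220 = €520.
(Supply check: A ships 50; B ships 65; C ships 55.)

520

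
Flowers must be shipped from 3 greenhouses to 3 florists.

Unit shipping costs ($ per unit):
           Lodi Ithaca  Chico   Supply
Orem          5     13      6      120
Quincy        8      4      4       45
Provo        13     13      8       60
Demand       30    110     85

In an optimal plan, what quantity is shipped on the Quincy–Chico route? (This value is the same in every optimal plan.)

0

Optimal shipments:
  Orem–Lodi: 30 bunches
  Orem–Ithaca: 5 bunches
  Orem–Chico: 85 bunches
  Quincy–Ithaca: 45 bunches
  Provo–Ithaca: 60 bunches
Total cost = $1685.
The route Quincy→Chico is not used.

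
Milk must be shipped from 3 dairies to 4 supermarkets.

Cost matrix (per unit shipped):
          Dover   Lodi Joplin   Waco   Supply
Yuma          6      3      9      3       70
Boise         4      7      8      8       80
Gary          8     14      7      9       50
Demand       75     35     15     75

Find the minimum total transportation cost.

An optimal shipping plan:
  Yuma to Lodi: 30 × 3 = 90
  Yuma to Waco: 40 × 3 = 120
  Boise to Dover: 75 × 4 = 300
  Boise to Lodi: 5 × 7 = 35
  Gary to Joplin: 15 × 7 = 105
  Gary to Waco: 35 × 9 = 315
Total = 90 + 120 + 300 + 35 + 105 + 315 = 965.

965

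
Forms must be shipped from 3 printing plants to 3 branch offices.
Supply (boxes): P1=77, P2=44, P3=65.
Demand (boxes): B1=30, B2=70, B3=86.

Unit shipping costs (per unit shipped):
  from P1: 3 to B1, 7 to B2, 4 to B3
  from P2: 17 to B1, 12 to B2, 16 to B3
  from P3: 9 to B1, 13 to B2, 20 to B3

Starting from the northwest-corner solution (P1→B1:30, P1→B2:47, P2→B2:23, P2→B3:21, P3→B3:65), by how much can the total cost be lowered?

734

Current plan cost = 30·3 + 47·7 + 23·12 + 21·16 + 65·20 = 2331.
Optimal plan:
  P1→B3: 77 × 4 = 308
  P2→B2: 35 × 12 = 420
  P2→B3: 9 × 16 = 144
  P3→B1: 30 × 9 = 270
  P3→B2: 35 × 13 = 455
Optimal cost = 1597.
Saving = 2331 − 1597 = 734.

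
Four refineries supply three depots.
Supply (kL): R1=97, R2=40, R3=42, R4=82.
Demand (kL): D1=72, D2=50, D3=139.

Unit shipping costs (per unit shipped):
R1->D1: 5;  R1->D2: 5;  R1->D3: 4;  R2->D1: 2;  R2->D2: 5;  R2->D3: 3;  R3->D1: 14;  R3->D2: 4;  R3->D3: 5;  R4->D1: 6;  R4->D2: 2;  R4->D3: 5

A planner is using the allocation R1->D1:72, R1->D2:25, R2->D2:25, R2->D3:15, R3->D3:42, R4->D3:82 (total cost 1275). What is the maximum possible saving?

Current plan cost = 72·5 + 25·5 + 25·5 + 15·3 + 42·5 + 82·5 = 1275.
Optimal plan:
  R1->D3: 97 × 4 = 388
  R2->D1: 40 × 2 = 80
  R3->D3: 42 × 5 = 210
  R4->D1: 32 × 6 = 192
  R4->D2: 50 × 2 = 100
Optimal cost = 970.
Saving = 1275 − 970 = 305.

305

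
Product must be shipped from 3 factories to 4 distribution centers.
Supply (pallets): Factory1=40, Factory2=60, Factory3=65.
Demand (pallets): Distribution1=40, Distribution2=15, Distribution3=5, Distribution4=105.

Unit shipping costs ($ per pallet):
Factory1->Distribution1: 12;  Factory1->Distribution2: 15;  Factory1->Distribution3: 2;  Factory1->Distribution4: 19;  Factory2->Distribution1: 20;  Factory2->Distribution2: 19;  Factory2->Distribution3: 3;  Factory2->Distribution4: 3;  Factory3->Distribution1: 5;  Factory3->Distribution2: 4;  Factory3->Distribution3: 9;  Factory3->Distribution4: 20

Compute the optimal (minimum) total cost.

One minimum-cost allocation:
  Factory1 to Distribution3: 5 pallets
  Factory1 to Distribution4: 35 pallets
  Factory2 to Distribution4: 60 pallets
  Factory3 to Distribution1: 40 pallets
  Factory3 to Distribution2: 15 pallets
  Factory3 to Distribution4: 10 pallets
Total cost = $1315.

1315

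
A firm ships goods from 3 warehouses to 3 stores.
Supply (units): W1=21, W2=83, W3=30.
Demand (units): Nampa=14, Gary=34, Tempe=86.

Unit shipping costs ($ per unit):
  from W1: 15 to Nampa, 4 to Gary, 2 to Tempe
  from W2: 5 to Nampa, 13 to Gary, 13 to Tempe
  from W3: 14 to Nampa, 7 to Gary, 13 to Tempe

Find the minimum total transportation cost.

1219

One minimum-cost allocation:
  W1→Tempe: 21 × $2 = $42
  W2→Nampa: 14 × $5 = $70
  W2→Gary: 4 × $13 = $52
  W2→Tempe: 65 × $13 = $845
  W3→Gary: 30 × $7 = $210
Total = 42 + 70 + 52 + 845 + 210 = $1219.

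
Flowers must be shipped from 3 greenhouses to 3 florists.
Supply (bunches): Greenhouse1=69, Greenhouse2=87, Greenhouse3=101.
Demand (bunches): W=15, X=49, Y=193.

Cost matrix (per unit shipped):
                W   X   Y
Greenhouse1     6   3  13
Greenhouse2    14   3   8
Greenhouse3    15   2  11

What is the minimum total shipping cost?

2109

An optimal shipping plan:
  Greenhouse1→W: 15 × 6 = 90
  Greenhouse1→X: 49 × 3 = 147
  Greenhouse1→Y: 5 × 13 = 65
  Greenhouse2→Y: 87 × 8 = 696
  Greenhouse3→Y: 101 × 11 = 1111
Total = 90 + 147 + 65 + 696 + 1111 = 2109.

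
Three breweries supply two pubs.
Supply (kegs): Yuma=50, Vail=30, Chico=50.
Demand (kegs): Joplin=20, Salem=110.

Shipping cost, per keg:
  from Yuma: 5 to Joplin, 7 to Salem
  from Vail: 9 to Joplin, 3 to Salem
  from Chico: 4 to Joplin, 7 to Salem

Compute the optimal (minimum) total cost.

730

Optimal allocation:
  Yuma->Salem: 50 × 7 = 350
  Vail->Salem: 30 × 3 = 90
  Chico->Joplin: 20 × 4 = 80
  Chico->Salem: 30 × 7 = 210
Total = 350 + 90 + 80 + 210 = 730.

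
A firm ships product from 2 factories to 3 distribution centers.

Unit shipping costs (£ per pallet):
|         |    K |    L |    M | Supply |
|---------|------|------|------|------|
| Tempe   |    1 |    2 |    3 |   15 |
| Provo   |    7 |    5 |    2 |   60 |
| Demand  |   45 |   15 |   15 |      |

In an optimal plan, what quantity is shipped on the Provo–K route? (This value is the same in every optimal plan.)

30

The minimum-cost plan:
  Tempe→K: 15 × £1 = £15
  Provo→K: 30 × £7 = £210
  Provo→L: 15 × £5 = £75
  Provo→M: 15 × £2 = £30
Total cost = £330.
So Provo→K carries 30 pallets.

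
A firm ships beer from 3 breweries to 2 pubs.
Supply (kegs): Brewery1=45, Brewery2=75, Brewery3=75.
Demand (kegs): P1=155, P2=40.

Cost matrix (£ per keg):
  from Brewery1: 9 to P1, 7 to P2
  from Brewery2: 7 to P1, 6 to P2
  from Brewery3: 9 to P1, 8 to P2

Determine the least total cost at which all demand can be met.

1525

An optimal shipping plan:
  Brewery1->P1: 5 × £9 = £45
  Brewery1->P2: 40 × £7 = £280
  Brewery2->P1: 75 × £7 = £525
  Brewery3->P1: 75 × £9 = £675
Total = 45 + 280 + 525 + 675 = £1525.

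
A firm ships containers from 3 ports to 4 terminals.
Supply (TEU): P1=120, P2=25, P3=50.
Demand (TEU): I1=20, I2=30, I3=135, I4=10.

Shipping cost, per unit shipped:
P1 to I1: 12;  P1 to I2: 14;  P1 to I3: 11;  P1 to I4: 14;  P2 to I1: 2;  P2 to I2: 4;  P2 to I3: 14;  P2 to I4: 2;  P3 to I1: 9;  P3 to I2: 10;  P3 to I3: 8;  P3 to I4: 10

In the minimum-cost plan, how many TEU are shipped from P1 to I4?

Solving gives:
  P1->I3: 120 × 11 = 1320
  P2->I1: 15 × 2 = 30
  P2->I4: 10 × 2 = 20
  P3->I1: 5 × 9 = 45
  P3->I2: 30 × 10 = 300
  P3->I3: 15 × 8 = 120
Total cost = 1835.
The route P1→I4 is not used.

0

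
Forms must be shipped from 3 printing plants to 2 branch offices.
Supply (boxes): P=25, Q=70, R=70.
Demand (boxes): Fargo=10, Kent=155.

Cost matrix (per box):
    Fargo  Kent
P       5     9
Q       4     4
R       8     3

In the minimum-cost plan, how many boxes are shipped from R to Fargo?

The minimum-cost plan:
  P to Fargo: 10 × 5 = 50
  P to Kent: 15 × 9 = 135
  Q to Kent: 70 × 4 = 280
  R to Kent: 70 × 3 = 210
Total cost = 675.
The route R→Fargo is not used.

0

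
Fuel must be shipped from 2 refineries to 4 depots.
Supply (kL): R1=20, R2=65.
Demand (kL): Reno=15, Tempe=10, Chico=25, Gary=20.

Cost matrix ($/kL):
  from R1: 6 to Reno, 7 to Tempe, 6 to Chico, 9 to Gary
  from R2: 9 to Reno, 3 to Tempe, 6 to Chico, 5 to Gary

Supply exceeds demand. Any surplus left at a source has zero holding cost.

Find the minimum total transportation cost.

370

Optimal allocation:
  R1 to Reno: 15 × $6 = $90
  R1 to Chico: 5 × $6 = $30
  R2 to Tempe: 10 × $3 = $30
  R2 to Chico: 20 × $6 = $120
  R2 to Gary: 20 × $5 = $100
Total = 90 + 30 + 30 + 120 + 100 = $370.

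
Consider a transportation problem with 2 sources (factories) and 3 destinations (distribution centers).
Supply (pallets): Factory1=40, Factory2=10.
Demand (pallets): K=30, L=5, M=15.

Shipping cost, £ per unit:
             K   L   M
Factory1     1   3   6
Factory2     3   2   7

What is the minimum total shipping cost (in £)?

135

An optimal shipping plan:
  Factory1→K: 30 × £1 = £30
  Factory1→M: 10 × £6 = £60
  Factory2→L: 5 × £2 = £10
  Factory2→M: 5 × £7 = £35
Total = 30 + 60 + 10 + 35 = £135.
(Supply check: Factory1 ships 40; Factory2 ships 10.)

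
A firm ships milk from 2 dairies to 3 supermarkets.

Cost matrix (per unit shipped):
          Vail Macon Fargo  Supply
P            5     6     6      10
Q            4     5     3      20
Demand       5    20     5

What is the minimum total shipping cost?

Optimal allocation:
  P→Vail: 5 × 5 = 25
  P→Macon: 5 × 6 = 30
  Q→Macon: 15 × 5 = 75
  Q→Fargo: 5 × 3 = 15
Total = 25 + 30 + 75 + 15 = 145.

145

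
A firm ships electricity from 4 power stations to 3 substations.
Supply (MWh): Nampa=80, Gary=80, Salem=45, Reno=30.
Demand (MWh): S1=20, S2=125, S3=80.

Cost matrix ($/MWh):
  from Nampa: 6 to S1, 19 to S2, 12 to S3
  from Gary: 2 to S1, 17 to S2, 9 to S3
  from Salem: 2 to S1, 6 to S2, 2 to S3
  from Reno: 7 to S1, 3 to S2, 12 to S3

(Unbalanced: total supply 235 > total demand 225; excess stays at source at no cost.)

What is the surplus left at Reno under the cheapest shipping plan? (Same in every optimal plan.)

0

Minimum-cost shipments:
  Nampa–S2: 50 × $19 = $950
  Nampa–S3: 20 × $12 = $240
  Gary–S1: 20 × $2 = $40
  Gary–S3: 60 × $9 = $540
  Salem–S2: 45 × $6 = $270
  Reno–S2: 30 × $3 = $90
Total cost = $2130.
Reno ships 30 of its 30, leaving 0.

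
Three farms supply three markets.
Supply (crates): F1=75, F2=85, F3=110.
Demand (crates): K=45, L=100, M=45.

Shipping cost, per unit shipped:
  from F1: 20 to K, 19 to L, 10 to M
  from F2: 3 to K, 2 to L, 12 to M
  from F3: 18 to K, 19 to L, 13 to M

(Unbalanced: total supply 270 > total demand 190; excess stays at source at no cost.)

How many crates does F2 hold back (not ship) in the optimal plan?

0

An optimal plan:
  F1–L: 15 × 19 = 285
  F1–M: 45 × 10 = 450
  F2–L: 85 × 2 = 170
  F3–K: 45 × 18 = 810
Total cost = 1715.
F2 ships 85 of its 85, leaving 0.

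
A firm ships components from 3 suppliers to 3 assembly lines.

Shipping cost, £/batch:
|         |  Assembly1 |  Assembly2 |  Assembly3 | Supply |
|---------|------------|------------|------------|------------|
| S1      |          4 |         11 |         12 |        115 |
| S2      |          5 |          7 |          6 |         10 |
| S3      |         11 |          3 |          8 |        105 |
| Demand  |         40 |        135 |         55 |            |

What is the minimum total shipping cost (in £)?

1405

Optimal allocation:
  S1→Assembly1: 40 × £4 = £160
  S1→Assembly2: 30 × £11 = £330
  S1→Assembly3: 45 × £12 = £540
  S2→Assembly3: 10 × £6 = £60
  S3→Assembly2: 105 × £3 = £315
Total = 160 + 330 + 540 + 60 + 315 = £1405.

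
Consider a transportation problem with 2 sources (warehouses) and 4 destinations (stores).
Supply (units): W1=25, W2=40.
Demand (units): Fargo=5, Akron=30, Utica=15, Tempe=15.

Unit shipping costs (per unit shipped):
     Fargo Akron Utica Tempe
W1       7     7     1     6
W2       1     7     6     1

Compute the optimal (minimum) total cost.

Optimal allocation:
  W1 to Akron: 10 × 7 = 70
  W1 to Utica: 15 × 1 = 15
  W2 to Fargo: 5 × 1 = 5
  W2 to Akron: 20 × 7 = 140
  W2 to Tempe: 15 × 1 = 15
Total = 70 + 15 + 5 + 140 + 15 = 245.

245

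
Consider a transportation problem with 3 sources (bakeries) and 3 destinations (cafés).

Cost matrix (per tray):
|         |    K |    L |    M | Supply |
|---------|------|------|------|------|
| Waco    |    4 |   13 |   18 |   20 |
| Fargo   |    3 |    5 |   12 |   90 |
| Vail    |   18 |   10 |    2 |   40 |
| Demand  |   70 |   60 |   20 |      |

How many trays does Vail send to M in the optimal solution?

20

The minimum-cost plan:
  Waco->K: 20 × 4 = 80
  Fargo->K: 50 × 3 = 150
  Fargo->L: 40 × 5 = 200
  Vail->L: 20 × 10 = 200
  Vail->M: 20 × 2 = 40
Total cost = 670.
So Vail→M carries 20 trays.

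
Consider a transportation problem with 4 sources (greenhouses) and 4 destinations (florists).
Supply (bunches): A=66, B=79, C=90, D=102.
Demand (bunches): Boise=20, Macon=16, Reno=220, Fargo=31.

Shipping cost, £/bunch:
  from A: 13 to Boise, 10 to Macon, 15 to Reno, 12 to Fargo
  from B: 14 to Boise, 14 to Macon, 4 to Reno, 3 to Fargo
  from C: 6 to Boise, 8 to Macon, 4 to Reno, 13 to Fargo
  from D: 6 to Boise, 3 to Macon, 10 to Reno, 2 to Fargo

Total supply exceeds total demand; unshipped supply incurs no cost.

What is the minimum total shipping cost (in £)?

1496

An optimal shipping plan:
  A→Reno: 16 × £15 = £240
  B→Reno: 79 × £4 = £316
  C→Reno: 90 × £4 = £360
  D→Boise: 20 × £6 = £120
  D→Macon: 16 × £3 = £48
  D→Reno: 35 × £10 = £350
  D→Fargo: 31 × £2 = £62
Total = 240 + 316 + 360 + 120 + 48 + 350 + 62 = £1496.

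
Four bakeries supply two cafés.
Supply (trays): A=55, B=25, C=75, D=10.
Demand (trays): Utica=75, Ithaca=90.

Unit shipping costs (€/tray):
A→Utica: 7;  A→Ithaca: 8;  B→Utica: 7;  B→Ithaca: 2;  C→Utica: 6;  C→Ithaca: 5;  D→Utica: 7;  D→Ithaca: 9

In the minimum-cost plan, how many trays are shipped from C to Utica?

Solving gives:
  A→Utica: 55 × €7 = €385
  B→Ithaca: 25 × €2 = €50
  C→Utica: 10 × €6 = €60
  C→Ithaca: 65 × €5 = €325
  D→Utica: 10 × €7 = €70
Total cost = €890.
So C→Utica carries 10 trays.

10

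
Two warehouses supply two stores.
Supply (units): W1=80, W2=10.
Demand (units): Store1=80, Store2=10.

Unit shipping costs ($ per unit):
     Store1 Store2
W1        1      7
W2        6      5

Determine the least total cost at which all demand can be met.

A cheapest plan:
  W1 to Store1: 80 × $1 = $80
  W2 to Store2: 10 × $5 = $50
Total = 80 + 50 = $130.
(Supply check: W1 ships 80; W2 ships 10.)

130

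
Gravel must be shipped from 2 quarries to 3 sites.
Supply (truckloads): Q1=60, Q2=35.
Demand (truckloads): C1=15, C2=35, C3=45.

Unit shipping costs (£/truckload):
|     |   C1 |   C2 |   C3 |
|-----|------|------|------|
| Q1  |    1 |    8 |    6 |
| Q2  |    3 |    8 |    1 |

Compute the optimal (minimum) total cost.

Optimal allocation:
  Q1–C1: 15 × £1 = £15
  Q1–C2: 35 × £8 = £280
  Q1–C3: 10 × £6 = £60
  Q2–C3: 35 × £1 = £35
Total = 15 + 280 + 60 + 35 = £390.
(Supply check: Q1 ships 60; Q2 ships 35.)

390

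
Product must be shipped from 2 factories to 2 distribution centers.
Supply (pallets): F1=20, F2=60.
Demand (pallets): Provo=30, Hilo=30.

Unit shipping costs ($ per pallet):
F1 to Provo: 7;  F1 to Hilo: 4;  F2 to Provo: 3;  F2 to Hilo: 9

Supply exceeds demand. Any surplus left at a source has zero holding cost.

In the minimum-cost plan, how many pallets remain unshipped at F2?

An optimal plan:
  F1 to Hilo: 20 × $4 = $80
  F2 to Provo: 30 × $3 = $90
  F2 to Hilo: 10 × $9 = $90
Total cost = $260.
F2 ships 40 of its 60, leaving 20.

20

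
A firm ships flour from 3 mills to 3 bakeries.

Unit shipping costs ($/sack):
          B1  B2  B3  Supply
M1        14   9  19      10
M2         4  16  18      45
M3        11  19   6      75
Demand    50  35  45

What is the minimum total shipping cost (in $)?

1070

Optimal allocation:
  M1->B2: 10 × $9 = $90
  M2->B1: 45 × $4 = $180
  M3->B1: 5 × $11 = $55
  M3->B2: 25 × $19 = $475
  M3->B3: 45 × $6 = $270
Total = 90 + 180 + 55 + 475 + 270 = $1070.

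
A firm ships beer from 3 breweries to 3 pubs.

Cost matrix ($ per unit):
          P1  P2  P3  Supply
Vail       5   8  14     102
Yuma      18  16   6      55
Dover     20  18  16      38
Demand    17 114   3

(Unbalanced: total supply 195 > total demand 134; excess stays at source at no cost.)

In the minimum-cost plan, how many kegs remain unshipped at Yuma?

An optimal plan:
  Vail→P1: 17 × $5 = $85
  Vail→P2: 85 × $8 = $680
  Yuma→P2: 29 × $16 = $464
  Yuma→P3: 3 × $6 = $18
Total cost = $1247.
Yuma ships 32 of its 55, leaving 23.

23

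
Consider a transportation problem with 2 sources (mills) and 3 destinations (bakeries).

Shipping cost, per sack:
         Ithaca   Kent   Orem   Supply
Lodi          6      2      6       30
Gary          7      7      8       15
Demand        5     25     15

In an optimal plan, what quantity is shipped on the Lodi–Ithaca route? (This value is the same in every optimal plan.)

0

Solving gives:
  Lodi to Kent: 25 × 2 = 50
  Lodi to Orem: 5 × 6 = 30
  Gary to Ithaca: 5 × 7 = 35
  Gary to Orem: 10 × 8 = 80
Total cost = 195.
The route Lodi→Ithaca is not used.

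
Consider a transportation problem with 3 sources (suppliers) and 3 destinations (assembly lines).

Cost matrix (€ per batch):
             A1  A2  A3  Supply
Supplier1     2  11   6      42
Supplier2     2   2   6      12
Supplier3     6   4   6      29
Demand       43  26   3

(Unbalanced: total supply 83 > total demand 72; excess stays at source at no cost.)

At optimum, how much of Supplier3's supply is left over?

Minimum-cost shipments:
  Supplier1–A1: 42 × €2 = €84
  Supplier2–A1: 1 × €2 = €2
  Supplier2–A2: 11 × €2 = €22
  Supplier3–A2: 15 × €4 = €60
  Supplier3–A3: 3 × €6 = €18
Total cost = €186.
Supplier3 ships 18 of its 29, leaving 11.

11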